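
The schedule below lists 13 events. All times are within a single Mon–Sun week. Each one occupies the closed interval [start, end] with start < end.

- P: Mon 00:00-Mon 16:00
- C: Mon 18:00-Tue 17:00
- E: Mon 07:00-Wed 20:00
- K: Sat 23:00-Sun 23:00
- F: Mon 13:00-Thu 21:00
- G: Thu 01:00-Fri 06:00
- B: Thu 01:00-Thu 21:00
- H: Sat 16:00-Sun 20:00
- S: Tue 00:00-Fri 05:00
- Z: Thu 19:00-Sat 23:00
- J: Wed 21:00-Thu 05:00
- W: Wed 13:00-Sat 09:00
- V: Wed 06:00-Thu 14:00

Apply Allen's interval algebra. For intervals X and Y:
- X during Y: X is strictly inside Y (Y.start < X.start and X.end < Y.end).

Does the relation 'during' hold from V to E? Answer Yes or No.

No

V = [Wed 06:00, Thu 14:00], E = [Mon 07:00, Wed 20:00].
Actual relation of V to E: overlapped-by.
Asked whether 'during' holds → No.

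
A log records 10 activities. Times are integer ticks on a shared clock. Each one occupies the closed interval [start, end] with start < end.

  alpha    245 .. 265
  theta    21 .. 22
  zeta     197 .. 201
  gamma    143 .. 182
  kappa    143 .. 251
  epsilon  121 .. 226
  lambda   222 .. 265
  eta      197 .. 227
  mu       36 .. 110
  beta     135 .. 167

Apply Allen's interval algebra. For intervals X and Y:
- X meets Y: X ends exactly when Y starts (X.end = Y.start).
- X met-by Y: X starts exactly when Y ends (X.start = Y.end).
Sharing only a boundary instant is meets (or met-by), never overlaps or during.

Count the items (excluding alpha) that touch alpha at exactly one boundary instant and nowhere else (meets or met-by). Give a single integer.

0

Target alpha = [245, 265].
beta [135, 167] → before → no.
epsilon [121, 226] → before → no.
eta [197, 227] → before → no.
gamma [143, 182] → before → no.
kappa [143, 251] → overlaps → no.
lambda [222, 265] → finished-by → no.
mu [36, 110] → before → no.
theta [21, 22] → before → no.
zeta [197, 201] → before → no.
Total: 0.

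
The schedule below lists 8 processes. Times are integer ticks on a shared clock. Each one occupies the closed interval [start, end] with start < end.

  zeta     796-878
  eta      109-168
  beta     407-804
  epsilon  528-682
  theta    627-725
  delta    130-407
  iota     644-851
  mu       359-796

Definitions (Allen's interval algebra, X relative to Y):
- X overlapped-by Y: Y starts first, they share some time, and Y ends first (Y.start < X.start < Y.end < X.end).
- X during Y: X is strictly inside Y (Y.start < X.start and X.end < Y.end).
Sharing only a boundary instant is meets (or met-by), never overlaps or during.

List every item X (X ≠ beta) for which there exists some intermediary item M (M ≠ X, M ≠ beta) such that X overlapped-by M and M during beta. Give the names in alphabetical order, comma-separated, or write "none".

Target beta = [407, 804].
Intermediaries M with M during beta: epsilon, theta.
Via epsilon — items with X overlapped-by epsilon: iota, theta.
Via theta — items with X overlapped-by theta: iota.
Union: iota, theta.

iota, theta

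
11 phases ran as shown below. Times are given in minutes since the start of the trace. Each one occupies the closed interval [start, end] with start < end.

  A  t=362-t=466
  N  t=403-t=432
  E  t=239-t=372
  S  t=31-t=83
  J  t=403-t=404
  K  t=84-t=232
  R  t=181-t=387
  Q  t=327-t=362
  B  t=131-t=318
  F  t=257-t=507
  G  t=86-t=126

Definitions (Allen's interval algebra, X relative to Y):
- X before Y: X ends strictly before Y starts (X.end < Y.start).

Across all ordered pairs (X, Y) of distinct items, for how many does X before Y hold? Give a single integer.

Checking all 110 ordered pairs for relation 'before'; matching pairs in alphabetical order:
(B, A): B before A ✓
(B, J): B before J ✓
(B, N): B before N ✓
(B, Q): B before Q ✓
(E, J): E before J ✓
(E, N): E before N ✓
(G, A): G before A ✓
(G, B): G before B ✓
(G, E): G before E ✓
(G, F): G before F ✓
(G, J): G before J ✓
(G, N): G before N ✓
(G, Q): G before Q ✓
(G, R): G before R ✓
(K, A): K before A ✓
(K, E): K before E ✓
(K, F): K before F ✓
(K, J): K before J ✓
(K, N): K before N ✓
(K, Q): K before Q ✓
(Q, J): Q before J ✓
(Q, N): Q before N ✓
(R, J): R before J ✓
(R, N): R before N ✓
... plus 10 further pairs not listed.
Count: 34.

34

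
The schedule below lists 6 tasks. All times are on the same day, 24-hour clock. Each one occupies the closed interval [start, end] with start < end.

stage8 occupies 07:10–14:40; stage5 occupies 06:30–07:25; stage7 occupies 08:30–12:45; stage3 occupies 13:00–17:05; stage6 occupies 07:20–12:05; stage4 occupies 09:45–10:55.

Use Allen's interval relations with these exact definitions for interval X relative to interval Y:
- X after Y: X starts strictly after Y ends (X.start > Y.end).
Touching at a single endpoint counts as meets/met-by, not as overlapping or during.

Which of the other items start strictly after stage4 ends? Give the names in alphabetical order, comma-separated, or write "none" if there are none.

stage3

Target stage4 = [09:45, 10:55].
stage3 [13:00, 17:05] → after → yes.
stage5 [06:30, 07:25] → before → no.
stage6 [07:20, 12:05] → contains → no.
stage7 [08:30, 12:45] → contains → no.
stage8 [07:10, 14:40] → contains → no.
Result: stage3.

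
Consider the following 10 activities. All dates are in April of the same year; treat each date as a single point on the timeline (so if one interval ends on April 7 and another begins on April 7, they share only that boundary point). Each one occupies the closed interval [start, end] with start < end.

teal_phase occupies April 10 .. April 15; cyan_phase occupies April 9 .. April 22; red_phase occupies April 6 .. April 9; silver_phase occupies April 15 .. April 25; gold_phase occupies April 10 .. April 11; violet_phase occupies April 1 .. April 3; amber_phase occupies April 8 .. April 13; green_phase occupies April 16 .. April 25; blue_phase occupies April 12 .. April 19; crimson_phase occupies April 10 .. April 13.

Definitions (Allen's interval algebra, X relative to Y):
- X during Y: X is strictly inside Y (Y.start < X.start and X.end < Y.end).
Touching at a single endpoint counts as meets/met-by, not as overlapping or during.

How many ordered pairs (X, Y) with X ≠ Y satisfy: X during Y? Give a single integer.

5

Checking all 90 ordered pairs for relation 'during'; matching pairs in alphabetical order:
(blue_phase, cyan_phase): blue_phase during cyan_phase ✓
(crimson_phase, cyan_phase): crimson_phase during cyan_phase ✓
(gold_phase, amber_phase): gold_phase during amber_phase ✓
(gold_phase, cyan_phase): gold_phase during cyan_phase ✓
(teal_phase, cyan_phase): teal_phase during cyan_phase ✓
Count: 5.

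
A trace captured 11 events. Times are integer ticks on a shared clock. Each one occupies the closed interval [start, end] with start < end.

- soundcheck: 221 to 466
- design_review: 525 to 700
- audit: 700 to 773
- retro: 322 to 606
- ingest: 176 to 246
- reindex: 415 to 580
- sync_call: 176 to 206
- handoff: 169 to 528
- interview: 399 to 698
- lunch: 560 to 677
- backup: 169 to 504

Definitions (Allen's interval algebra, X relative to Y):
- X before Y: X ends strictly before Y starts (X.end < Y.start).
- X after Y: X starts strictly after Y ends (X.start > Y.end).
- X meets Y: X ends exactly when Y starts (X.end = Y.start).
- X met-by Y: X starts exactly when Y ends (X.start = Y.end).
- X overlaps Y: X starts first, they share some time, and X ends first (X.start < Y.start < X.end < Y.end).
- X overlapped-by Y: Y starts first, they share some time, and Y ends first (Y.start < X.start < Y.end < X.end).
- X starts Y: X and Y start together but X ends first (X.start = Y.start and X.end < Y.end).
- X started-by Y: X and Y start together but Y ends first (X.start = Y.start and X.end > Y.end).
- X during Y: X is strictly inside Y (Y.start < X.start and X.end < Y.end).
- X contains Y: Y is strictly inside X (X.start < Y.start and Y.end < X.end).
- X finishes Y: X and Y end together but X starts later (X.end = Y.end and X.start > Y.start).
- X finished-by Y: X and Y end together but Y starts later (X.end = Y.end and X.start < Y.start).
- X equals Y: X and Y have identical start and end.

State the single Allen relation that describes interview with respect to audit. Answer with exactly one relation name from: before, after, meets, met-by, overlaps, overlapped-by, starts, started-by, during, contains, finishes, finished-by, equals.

interview = [399, 698]; audit = [700, 773].
Compare endpoints: interview.start < audit.start, interview.start < audit.end, interview.end < audit.start, interview.end < audit.end.
That pattern is 'before'.

before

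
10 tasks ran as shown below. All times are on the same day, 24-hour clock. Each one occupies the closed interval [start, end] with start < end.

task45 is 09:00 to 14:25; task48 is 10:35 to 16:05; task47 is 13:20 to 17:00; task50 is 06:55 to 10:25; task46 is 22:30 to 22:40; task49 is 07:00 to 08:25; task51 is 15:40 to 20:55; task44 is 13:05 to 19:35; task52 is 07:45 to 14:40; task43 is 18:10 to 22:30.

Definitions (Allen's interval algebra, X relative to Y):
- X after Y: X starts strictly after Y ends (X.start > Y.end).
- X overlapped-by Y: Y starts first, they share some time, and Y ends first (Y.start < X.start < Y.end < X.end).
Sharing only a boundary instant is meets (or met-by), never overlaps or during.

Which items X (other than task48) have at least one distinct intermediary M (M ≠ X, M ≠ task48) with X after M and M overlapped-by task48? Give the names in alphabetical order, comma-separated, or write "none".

task43, task46

Target task48 = [10:35, 16:05].
Intermediaries M with M overlapped-by task48: task44, task47, task51.
Via task44 — items with X after task44: task46.
Via task47 — items with X after task47: task43, task46.
Via task51 — items with X after task51: task46.
Union: task43, task46.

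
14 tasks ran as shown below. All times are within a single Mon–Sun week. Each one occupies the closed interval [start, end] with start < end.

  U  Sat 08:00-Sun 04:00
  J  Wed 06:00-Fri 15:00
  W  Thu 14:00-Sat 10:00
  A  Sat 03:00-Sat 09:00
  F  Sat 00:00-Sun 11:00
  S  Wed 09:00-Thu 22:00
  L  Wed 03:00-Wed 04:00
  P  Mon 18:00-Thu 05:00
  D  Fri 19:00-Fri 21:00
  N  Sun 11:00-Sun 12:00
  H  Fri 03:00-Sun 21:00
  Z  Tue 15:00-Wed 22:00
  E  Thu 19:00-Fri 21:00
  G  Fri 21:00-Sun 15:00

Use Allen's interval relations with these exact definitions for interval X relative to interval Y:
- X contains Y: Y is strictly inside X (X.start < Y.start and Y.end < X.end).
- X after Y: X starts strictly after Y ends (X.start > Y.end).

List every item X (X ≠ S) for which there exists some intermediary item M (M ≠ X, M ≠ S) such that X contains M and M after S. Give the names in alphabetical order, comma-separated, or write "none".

Target S = [Wed 09:00, Thu 22:00].
Intermediaries M with M after S: A, D, F, G, H, N, U.
Via A — items with X contains A: F, G, H, W.
Via D — items with X contains D: H, W.
Via F — items with X contains F: G, H.
Via G — items with X contains G: H.
Via H — items with X contains H: none.
Via N — items with X contains N: G, H.
Via U — items with X contains U: F, G, H.
Union: F, G, H, W.

F, G, H, W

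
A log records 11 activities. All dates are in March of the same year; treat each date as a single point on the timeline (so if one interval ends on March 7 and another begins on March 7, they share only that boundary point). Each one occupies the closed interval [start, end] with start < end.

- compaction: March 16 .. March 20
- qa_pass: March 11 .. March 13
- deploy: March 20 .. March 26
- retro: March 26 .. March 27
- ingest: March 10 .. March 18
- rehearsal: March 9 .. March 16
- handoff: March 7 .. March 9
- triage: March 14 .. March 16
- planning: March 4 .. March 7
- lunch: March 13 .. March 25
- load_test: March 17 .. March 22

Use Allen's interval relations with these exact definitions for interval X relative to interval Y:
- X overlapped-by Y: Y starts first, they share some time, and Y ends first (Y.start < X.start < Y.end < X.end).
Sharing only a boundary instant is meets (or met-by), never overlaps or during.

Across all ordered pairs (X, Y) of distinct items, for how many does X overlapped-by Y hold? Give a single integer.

Checking all 110 ordered pairs for relation 'overlapped-by'; matching pairs in alphabetical order:
(compaction, ingest): compaction overlapped-by ingest ✓
(deploy, load_test): deploy overlapped-by load_test ✓
(deploy, lunch): deploy overlapped-by lunch ✓
(ingest, rehearsal): ingest overlapped-by rehearsal ✓
(load_test, compaction): load_test overlapped-by compaction ✓
(load_test, ingest): load_test overlapped-by ingest ✓
(lunch, ingest): lunch overlapped-by ingest ✓
(lunch, rehearsal): lunch overlapped-by rehearsal ✓
Count: 8.

8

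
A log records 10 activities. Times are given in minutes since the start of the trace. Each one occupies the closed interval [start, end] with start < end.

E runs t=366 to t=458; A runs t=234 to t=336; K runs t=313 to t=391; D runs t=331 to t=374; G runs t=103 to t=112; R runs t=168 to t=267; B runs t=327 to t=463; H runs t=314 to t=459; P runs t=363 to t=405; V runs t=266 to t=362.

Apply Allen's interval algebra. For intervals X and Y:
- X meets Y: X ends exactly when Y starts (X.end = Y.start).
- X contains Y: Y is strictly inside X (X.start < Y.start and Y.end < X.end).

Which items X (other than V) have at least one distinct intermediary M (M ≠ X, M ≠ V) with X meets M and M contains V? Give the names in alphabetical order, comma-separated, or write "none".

Target V = [t=266, t=362].
Intermediaries M with M contains V: none.
Union: none.

none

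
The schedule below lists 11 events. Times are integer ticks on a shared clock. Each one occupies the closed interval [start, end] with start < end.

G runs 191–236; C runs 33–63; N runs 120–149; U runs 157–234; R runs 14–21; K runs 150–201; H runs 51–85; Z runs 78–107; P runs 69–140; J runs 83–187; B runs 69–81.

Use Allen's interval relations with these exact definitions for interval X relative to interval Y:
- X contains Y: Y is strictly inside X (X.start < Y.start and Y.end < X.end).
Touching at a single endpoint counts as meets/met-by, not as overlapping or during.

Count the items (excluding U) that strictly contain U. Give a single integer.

Target U = [157, 234].
B [69, 81] → before → no.
C [33, 63] → before → no.
G [191, 236] → overlapped-by → no.
H [51, 85] → before → no.
J [83, 187] → overlaps → no.
K [150, 201] → overlaps → no.
N [120, 149] → before → no.
P [69, 140] → before → no.
R [14, 21] → before → no.
Z [78, 107] → before → no.
Total: 0.

0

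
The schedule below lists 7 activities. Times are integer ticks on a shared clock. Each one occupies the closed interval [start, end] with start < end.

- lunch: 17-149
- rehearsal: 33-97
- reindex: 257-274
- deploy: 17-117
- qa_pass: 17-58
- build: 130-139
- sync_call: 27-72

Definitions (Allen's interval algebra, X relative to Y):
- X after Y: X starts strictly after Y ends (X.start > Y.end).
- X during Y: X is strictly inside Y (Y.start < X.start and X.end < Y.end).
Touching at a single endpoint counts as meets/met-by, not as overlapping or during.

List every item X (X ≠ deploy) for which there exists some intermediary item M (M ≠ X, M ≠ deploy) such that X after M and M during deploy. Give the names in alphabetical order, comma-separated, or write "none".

Target deploy = [17, 117].
Intermediaries M with M during deploy: rehearsal, sync_call.
Via rehearsal — items with X after rehearsal: build, reindex.
Via sync_call — items with X after sync_call: build, reindex.
Union: build, reindex.

build, reindex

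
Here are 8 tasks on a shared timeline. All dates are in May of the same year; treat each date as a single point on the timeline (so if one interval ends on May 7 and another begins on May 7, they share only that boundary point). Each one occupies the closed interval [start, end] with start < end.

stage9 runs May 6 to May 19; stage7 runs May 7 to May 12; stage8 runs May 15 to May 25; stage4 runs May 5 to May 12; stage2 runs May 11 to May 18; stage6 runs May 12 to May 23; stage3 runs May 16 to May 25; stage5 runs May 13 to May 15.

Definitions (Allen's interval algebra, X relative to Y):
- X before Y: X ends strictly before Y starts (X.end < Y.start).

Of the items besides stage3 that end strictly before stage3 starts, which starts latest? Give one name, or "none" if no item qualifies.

Target stage3 = [May 16, May 25].
stage2 [May 11, May 18] → overlaps → excluded.
stage4 [May 5, May 12] → before → candidate.
stage5 [May 13, May 15] → before → candidate.
stage6 [May 12, May 23] → overlaps → excluded.
stage7 [May 7, May 12] → before → candidate.
stage8 [May 15, May 25] → finished-by → excluded.
stage9 [May 6, May 19] → overlaps → excluded.
Among candidates, latest start is May 13 → stage5.

stage5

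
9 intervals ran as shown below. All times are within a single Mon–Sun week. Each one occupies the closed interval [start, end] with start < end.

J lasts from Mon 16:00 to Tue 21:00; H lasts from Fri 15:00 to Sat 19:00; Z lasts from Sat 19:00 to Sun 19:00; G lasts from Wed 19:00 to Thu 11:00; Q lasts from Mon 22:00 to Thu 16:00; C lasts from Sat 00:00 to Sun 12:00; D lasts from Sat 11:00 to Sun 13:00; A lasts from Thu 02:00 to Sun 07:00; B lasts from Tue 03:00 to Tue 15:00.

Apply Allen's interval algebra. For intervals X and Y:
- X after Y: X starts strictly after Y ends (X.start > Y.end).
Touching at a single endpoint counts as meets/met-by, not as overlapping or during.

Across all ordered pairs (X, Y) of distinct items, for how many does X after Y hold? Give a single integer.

Checking all 72 ordered pairs for relation 'after'; matching pairs in alphabetical order:
(A, B): A after B ✓
(A, J): A after J ✓
(C, B): C after B ✓
(C, G): C after G ✓
(C, J): C after J ✓
(C, Q): C after Q ✓
(D, B): D after B ✓
(D, G): D after G ✓
(D, J): D after J ✓
(D, Q): D after Q ✓
(G, B): G after B ✓
(G, J): G after J ✓
(H, B): H after B ✓
(H, G): H after G ✓
(H, J): H after J ✓
(H, Q): H after Q ✓
(Z, B): Z after B ✓
(Z, G): Z after G ✓
(Z, J): Z after J ✓
(Z, Q): Z after Q ✓
Count: 20.

20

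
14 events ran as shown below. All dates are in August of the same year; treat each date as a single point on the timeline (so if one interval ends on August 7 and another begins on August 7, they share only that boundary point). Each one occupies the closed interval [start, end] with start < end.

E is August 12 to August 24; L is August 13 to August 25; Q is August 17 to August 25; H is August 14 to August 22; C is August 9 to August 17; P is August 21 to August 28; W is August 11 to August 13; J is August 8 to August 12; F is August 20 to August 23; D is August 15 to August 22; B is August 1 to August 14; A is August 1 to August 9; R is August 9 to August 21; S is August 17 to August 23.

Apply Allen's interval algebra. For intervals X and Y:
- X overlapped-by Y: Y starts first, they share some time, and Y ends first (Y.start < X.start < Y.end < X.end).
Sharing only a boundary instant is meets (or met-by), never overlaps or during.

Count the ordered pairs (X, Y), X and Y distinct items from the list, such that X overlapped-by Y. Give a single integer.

Checking all 182 ordered pairs for relation 'overlapped-by'; matching pairs in alphabetical order:
(C, B): C overlapped-by B ✓
(C, J): C overlapped-by J ✓
(D, C): D overlapped-by C ✓
(D, R): D overlapped-by R ✓
(E, B): E overlapped-by B ✓
(E, C): E overlapped-by C ✓
(E, R): E overlapped-by R ✓
(E, W): E overlapped-by W ✓
(F, D): F overlapped-by D ✓
(F, H): F overlapped-by H ✓
(F, R): F overlapped-by R ✓
(H, C): H overlapped-by C ✓
(H, R): H overlapped-by R ✓
(J, A): J overlapped-by A ✓
(L, B): L overlapped-by B ✓
(L, C): L overlapped-by C ✓
(L, E): L overlapped-by E ✓
(L, R): L overlapped-by R ✓
(P, D): P overlapped-by D ✓
(P, E): P overlapped-by E ✓
(P, F): P overlapped-by F ✓
(P, H): P overlapped-by H ✓
(P, L): P overlapped-by L ✓
(P, Q): P overlapped-by Q ✓
... plus 11 further pairs not listed.
Count: 35.

35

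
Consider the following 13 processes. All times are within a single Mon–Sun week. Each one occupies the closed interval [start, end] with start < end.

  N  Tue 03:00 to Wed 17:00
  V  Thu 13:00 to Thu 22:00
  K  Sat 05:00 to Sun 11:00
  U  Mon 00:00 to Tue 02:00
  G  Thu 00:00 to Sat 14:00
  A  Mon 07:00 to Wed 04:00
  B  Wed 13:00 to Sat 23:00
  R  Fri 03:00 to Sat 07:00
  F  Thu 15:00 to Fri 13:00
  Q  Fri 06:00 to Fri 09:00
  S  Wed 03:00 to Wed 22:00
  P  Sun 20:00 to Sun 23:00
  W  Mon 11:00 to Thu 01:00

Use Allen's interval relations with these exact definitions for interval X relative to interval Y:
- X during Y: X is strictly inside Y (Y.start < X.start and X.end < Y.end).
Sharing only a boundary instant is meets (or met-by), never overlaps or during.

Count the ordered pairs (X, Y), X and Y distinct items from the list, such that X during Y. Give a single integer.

Checking all 156 ordered pairs for relation 'during'; matching pairs in alphabetical order:
(F, B): F during B ✓
(F, G): F during G ✓
(G, B): G during B ✓
(N, W): N during W ✓
(Q, B): Q during B ✓
(Q, F): Q during F ✓
(Q, G): Q during G ✓
(Q, R): Q during R ✓
(R, B): R during B ✓
(R, G): R during G ✓
(S, W): S during W ✓
(V, B): V during B ✓
(V, G): V during G ✓
Count: 13.

13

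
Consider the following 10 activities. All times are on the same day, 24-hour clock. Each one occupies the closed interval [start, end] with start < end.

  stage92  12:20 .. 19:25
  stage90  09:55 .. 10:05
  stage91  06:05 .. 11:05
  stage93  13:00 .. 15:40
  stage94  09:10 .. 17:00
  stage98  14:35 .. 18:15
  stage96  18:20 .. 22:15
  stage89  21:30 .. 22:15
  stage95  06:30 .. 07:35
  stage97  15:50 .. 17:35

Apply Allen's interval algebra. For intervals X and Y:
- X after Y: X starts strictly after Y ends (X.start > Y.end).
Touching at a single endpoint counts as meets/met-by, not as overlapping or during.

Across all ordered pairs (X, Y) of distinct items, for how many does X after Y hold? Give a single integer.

30

Checking all 90 ordered pairs for relation 'after'; matching pairs in alphabetical order:
(stage89, stage90): stage89 after stage90 ✓
(stage89, stage91): stage89 after stage91 ✓
(stage89, stage92): stage89 after stage92 ✓
(stage89, stage93): stage89 after stage93 ✓
(stage89, stage94): stage89 after stage94 ✓
(stage89, stage95): stage89 after stage95 ✓
(stage89, stage97): stage89 after stage97 ✓
(stage89, stage98): stage89 after stage98 ✓
(stage90, stage95): stage90 after stage95 ✓
(stage92, stage90): stage92 after stage90 ✓
(stage92, stage91): stage92 after stage91 ✓
(stage92, stage95): stage92 after stage95 ✓
(stage93, stage90): stage93 after stage90 ✓
(stage93, stage91): stage93 after stage91 ✓
(stage93, stage95): stage93 after stage95 ✓
(stage94, stage95): stage94 after stage95 ✓
(stage96, stage90): stage96 after stage90 ✓
(stage96, stage91): stage96 after stage91 ✓
(stage96, stage93): stage96 after stage93 ✓
(stage96, stage94): stage96 after stage94 ✓
(stage96, stage95): stage96 after stage95 ✓
(stage96, stage97): stage96 after stage97 ✓
(stage96, stage98): stage96 after stage98 ✓
(stage97, stage90): stage97 after stage90 ✓
... plus 6 further pairs not listed.
Count: 30.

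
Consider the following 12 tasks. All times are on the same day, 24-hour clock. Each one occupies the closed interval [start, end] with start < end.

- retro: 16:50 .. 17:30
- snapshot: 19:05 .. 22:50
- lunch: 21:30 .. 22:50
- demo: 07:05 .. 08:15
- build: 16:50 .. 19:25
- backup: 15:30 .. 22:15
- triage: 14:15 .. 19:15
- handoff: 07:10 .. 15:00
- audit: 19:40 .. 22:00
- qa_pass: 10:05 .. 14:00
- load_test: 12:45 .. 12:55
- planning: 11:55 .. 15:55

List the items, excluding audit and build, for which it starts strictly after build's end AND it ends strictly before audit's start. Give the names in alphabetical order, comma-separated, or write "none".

Conditions: its start is strictly after build's end (X.start > 19:25) AND its end is strictly before audit's start (X.end < 19:40).
backup: start 15:30 > 19:25? ✗; end 22:15 < 19:40? ✗ → no.
demo: start 07:05 > 19:25? ✗; end 08:15 < 19:40? ✓ → no.
handoff: start 07:10 > 19:25? ✗; end 15:00 < 19:40? ✓ → no.
load_test: start 12:45 > 19:25? ✗; end 12:55 < 19:40? ✓ → no.
lunch: start 21:30 > 19:25? ✓; end 22:50 < 19:40? ✗ → no.
planning: start 11:55 > 19:25? ✗; end 15:55 < 19:40? ✓ → no.
qa_pass: start 10:05 > 19:25? ✗; end 14:00 < 19:40? ✓ → no.
retro: start 16:50 > 19:25? ✗; end 17:30 < 19:40? ✓ → no.
snapshot: start 19:05 > 19:25? ✗; end 22:50 < 19:40? ✗ → no.
triage: start 14:15 > 19:25? ✗; end 19:15 < 19:40? ✓ → no.
Result: none.

none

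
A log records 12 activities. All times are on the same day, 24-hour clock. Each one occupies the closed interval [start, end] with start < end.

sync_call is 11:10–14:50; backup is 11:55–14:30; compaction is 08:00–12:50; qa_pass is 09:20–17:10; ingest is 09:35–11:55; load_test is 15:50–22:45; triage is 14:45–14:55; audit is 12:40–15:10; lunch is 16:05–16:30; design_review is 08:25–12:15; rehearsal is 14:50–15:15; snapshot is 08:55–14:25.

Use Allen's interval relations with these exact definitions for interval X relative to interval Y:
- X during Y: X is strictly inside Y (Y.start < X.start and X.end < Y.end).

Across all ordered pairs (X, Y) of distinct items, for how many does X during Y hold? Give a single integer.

Checking all 132 ordered pairs for relation 'during'; matching pairs in alphabetical order:
(audit, qa_pass): audit during qa_pass ✓
(backup, qa_pass): backup during qa_pass ✓
(backup, sync_call): backup during sync_call ✓
(design_review, compaction): design_review during compaction ✓
(ingest, compaction): ingest during compaction ✓
(ingest, design_review): ingest during design_review ✓
(ingest, qa_pass): ingest during qa_pass ✓
(ingest, snapshot): ingest during snapshot ✓
(lunch, load_test): lunch during load_test ✓
(lunch, qa_pass): lunch during qa_pass ✓
(rehearsal, qa_pass): rehearsal during qa_pass ✓
(sync_call, qa_pass): sync_call during qa_pass ✓
(triage, audit): triage during audit ✓
(triage, qa_pass): triage during qa_pass ✓
Count: 14.

14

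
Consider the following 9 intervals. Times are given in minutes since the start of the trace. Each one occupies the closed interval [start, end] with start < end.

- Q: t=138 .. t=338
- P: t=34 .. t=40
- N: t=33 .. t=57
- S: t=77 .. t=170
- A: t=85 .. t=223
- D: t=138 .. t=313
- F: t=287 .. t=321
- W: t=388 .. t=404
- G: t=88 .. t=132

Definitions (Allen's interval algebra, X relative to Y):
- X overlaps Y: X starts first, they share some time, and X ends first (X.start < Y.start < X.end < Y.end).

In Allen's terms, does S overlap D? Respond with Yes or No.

Yes

S = [t=77, t=170], D = [t=138, t=313].
Actual relation of S to D: overlaps.
Asked whether 'overlaps' holds → Yes.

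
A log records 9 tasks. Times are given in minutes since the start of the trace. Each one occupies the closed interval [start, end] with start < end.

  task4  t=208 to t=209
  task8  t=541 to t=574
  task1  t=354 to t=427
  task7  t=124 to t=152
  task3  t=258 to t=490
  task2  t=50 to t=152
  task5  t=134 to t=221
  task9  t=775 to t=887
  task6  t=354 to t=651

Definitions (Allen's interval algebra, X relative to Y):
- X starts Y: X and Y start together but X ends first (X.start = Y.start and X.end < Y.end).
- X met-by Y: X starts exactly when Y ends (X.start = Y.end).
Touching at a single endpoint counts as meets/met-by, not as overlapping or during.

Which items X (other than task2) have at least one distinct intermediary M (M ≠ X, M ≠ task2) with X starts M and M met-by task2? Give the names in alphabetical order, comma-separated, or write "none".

none

Target task2 = [t=50, t=152].
Intermediaries M with M met-by task2: none.
Union: none.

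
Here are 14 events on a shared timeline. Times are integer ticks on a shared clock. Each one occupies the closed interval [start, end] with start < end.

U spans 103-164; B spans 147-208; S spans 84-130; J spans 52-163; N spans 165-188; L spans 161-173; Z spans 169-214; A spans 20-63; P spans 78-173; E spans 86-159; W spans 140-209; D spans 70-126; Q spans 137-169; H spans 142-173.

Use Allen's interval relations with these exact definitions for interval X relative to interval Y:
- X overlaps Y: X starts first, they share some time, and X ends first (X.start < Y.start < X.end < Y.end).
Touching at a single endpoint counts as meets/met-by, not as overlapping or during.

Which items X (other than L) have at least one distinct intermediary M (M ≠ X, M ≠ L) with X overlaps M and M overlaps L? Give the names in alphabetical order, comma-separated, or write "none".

A, D, E, J, S, U

Target L = [161, 173].
Intermediaries M with M overlaps L: J, Q, U.
Via J — items with X overlaps J: A.
Via Q — items with X overlaps Q: E, J, U.
Via U — items with X overlaps U: D, E, J, S.
Union: A, D, E, J, S, U.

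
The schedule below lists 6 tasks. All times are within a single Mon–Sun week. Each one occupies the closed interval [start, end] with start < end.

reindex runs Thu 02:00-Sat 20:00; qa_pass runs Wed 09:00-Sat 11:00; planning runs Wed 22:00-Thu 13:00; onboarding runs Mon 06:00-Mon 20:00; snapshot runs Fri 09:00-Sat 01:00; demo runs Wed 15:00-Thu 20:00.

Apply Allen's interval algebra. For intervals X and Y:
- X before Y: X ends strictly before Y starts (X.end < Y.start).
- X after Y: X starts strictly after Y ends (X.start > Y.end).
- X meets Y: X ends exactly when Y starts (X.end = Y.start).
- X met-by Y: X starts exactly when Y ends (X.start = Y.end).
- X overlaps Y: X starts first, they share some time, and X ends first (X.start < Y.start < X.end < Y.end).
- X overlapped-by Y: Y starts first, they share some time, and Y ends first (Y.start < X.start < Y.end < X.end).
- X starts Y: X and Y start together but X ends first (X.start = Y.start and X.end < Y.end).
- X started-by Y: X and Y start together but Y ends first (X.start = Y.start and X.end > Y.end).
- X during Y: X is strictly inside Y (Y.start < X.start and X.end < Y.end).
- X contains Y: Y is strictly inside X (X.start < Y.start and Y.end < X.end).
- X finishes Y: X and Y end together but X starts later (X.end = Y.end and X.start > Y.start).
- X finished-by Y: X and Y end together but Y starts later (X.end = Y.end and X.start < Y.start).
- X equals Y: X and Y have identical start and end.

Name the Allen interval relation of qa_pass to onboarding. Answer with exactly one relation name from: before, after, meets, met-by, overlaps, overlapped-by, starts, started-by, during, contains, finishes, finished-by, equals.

after

qa_pass = [Wed 09:00, Sat 11:00]; onboarding = [Mon 06:00, Mon 20:00].
Compare endpoints: qa_pass.start > onboarding.start, qa_pass.start > onboarding.end, qa_pass.end > onboarding.start, qa_pass.end > onboarding.end.
That pattern is 'after'.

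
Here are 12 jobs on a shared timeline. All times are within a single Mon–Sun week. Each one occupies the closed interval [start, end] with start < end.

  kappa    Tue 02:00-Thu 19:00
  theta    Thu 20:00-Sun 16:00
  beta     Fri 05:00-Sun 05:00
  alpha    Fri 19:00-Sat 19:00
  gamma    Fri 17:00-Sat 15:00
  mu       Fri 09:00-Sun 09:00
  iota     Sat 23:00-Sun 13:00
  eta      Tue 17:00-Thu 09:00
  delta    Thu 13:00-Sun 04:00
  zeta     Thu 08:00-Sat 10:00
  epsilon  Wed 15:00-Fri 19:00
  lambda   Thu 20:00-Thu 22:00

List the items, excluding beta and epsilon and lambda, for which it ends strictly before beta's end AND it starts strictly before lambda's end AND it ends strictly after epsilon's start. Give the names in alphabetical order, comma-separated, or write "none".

delta, eta, kappa, zeta

Conditions: its end is strictly before beta's end (X.end < Sun 05:00) AND its start is strictly before lambda's end (X.start < Thu 22:00) AND its end is strictly after epsilon's start (X.end > Wed 15:00).
alpha: end Sat 19:00 < Sun 05:00? ✓; start Fri 19:00 < Thu 22:00? ✗; end Sat 19:00 > Wed 15:00? ✓ → no.
delta: end Sun 04:00 < Sun 05:00? ✓; start Thu 13:00 < Thu 22:00? ✓; end Sun 04:00 > Wed 15:00? ✓ → yes.
eta: end Thu 09:00 < Sun 05:00? ✓; start Tue 17:00 < Thu 22:00? ✓; end Thu 09:00 > Wed 15:00? ✓ → yes.
gamma: end Sat 15:00 < Sun 05:00? ✓; start Fri 17:00 < Thu 22:00? ✗; end Sat 15:00 > Wed 15:00? ✓ → no.
iota: end Sun 13:00 < Sun 05:00? ✗; start Sat 23:00 < Thu 22:00? ✗; end Sun 13:00 > Wed 15:00? ✓ → no.
kappa: end Thu 19:00 < Sun 05:00? ✓; start Tue 02:00 < Thu 22:00? ✓; end Thu 19:00 > Wed 15:00? ✓ → yes.
mu: end Sun 09:00 < Sun 05:00? ✗; start Fri 09:00 < Thu 22:00? ✗; end Sun 09:00 > Wed 15:00? ✓ → no.
theta: end Sun 16:00 < Sun 05:00? ✗; start Thu 20:00 < Thu 22:00? ✓; end Sun 16:00 > Wed 15:00? ✓ → no.
zeta: end Sat 10:00 < Sun 05:00? ✓; start Thu 08:00 < Thu 22:00? ✓; end Sat 10:00 > Wed 15:00? ✓ → yes.
Result: delta, eta, kappa, zeta.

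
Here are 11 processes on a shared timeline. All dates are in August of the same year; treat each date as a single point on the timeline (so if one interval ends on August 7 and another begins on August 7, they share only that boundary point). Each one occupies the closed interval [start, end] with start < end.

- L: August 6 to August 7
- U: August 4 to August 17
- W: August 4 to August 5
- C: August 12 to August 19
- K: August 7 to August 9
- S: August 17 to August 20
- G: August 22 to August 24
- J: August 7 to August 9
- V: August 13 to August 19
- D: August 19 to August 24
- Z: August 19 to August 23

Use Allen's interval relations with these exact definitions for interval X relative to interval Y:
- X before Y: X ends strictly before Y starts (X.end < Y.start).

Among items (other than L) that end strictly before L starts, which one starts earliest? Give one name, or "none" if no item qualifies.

Target L = [August 6, August 7].
C [August 12, August 19] → after → excluded.
D [August 19, August 24] → after → excluded.
G [August 22, August 24] → after → excluded.
J [August 7, August 9] → met-by → excluded.
K [August 7, August 9] → met-by → excluded.
S [August 17, August 20] → after → excluded.
U [August 4, August 17] → contains → excluded.
V [August 13, August 19] → after → excluded.
W [August 4, August 5] → before → candidate.
Z [August 19, August 23] → after → excluded.
Among candidates, earliest start is August 4 → W.

W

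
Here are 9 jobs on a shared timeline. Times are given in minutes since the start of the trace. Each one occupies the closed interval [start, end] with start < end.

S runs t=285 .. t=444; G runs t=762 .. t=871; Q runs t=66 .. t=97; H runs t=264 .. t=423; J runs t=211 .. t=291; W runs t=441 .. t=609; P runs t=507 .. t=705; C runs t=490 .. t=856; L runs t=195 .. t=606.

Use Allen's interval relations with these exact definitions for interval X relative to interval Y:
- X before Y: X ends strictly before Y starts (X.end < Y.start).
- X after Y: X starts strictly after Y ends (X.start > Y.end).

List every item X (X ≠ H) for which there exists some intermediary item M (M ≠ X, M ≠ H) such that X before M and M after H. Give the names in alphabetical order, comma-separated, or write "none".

Target H = [t=264, t=423].
Intermediaries M with M after H: C, G, P, W.
Via C — items with X before C: J, Q, S.
Via G — items with X before G: J, L, P, Q, S, W.
Via P — items with X before P: J, Q, S.
Via W — items with X before W: J, Q.
Union: J, L, P, Q, S, W.

J, L, P, Q, S, W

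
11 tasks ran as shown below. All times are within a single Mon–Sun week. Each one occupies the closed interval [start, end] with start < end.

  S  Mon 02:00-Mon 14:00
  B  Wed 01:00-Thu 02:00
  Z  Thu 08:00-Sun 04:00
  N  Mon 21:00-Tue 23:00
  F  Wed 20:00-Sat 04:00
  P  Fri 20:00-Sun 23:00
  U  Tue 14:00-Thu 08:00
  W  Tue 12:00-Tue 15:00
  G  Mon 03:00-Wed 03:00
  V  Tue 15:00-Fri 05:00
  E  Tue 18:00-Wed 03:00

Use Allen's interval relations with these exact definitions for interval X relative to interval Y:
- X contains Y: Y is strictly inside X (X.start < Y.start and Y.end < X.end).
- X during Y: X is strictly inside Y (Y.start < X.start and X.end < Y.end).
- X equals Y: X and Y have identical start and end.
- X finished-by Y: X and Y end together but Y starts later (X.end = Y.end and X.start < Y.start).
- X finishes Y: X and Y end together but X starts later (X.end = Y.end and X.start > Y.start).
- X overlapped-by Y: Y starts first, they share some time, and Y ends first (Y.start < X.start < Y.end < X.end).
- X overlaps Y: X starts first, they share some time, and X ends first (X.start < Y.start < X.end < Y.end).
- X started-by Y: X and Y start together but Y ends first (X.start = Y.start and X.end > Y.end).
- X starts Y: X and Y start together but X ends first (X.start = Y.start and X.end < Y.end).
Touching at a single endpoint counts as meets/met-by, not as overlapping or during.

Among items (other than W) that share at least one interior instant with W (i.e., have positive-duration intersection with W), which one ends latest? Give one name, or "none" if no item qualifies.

U

Target W = [Tue 12:00, Tue 15:00].
B [Wed 01:00, Thu 02:00] → after → excluded.
E [Tue 18:00, Wed 03:00] → after → excluded.
F [Wed 20:00, Sat 04:00] → after → excluded.
G [Mon 03:00, Wed 03:00] → contains → candidate.
N [Mon 21:00, Tue 23:00] → contains → candidate.
P [Fri 20:00, Sun 23:00] → after → excluded.
S [Mon 02:00, Mon 14:00] → before → excluded.
U [Tue 14:00, Thu 08:00] → overlapped-by → candidate.
V [Tue 15:00, Fri 05:00] → met-by → excluded.
Z [Thu 08:00, Sun 04:00] → after → excluded.
Among candidates, latest end is Thu 08:00 → U.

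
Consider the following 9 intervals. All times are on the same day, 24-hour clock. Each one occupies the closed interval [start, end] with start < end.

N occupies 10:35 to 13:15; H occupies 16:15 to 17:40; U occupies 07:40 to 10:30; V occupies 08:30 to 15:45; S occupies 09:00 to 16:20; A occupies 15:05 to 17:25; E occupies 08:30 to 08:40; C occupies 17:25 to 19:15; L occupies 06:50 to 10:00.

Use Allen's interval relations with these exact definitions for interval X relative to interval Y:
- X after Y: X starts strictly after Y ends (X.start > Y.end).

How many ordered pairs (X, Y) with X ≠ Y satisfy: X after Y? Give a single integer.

Checking all 72 ordered pairs for relation 'after'; matching pairs in alphabetical order:
(A, E): A after E ✓
(A, L): A after L ✓
(A, N): A after N ✓
(A, U): A after U ✓
(C, E): C after E ✓
(C, L): C after L ✓
(C, N): C after N ✓
(C, S): C after S ✓
(C, U): C after U ✓
(C, V): C after V ✓
(H, E): H after E ✓
(H, L): H after L ✓
(H, N): H after N ✓
(H, U): H after U ✓
(H, V): H after V ✓
(N, E): N after E ✓
(N, L): N after L ✓
(N, U): N after U ✓
(S, E): S after E ✓
Count: 19.

19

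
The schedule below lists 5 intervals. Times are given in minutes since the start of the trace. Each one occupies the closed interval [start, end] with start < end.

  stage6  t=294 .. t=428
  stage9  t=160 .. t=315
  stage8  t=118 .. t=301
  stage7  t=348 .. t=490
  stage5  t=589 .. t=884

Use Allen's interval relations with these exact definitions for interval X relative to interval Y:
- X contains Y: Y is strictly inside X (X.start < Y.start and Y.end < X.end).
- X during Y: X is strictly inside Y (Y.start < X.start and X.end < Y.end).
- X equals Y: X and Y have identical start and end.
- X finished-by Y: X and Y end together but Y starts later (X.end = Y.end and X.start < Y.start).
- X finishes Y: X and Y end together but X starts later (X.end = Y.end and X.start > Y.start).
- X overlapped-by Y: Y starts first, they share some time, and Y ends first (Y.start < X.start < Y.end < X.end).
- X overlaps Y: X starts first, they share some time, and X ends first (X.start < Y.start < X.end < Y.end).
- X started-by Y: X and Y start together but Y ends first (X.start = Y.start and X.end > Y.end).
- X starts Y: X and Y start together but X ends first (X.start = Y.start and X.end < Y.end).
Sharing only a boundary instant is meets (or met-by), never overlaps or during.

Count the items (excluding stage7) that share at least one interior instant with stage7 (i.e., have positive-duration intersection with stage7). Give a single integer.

Target stage7 = [t=348, t=490].
stage5 [t=589, t=884] → after → no.
stage6 [t=294, t=428] → overlaps → counts.
stage8 [t=118, t=301] → before → no.
stage9 [t=160, t=315] → before → no.
Total: 1.

1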